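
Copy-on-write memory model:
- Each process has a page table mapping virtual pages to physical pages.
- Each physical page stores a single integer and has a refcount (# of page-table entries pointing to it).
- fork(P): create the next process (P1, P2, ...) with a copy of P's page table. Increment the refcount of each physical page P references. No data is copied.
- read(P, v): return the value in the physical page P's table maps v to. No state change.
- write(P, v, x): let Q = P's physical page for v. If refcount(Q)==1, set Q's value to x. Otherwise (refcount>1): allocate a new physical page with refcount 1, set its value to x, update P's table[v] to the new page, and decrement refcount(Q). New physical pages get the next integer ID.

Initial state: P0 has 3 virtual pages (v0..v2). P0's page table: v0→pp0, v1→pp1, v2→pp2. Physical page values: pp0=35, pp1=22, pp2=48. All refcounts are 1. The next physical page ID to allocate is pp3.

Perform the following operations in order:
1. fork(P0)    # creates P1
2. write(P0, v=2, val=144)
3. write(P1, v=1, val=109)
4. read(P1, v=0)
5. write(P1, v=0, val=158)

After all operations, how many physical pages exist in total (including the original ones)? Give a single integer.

Op 1: fork(P0) -> P1. 3 ppages; refcounts: pp0:2 pp1:2 pp2:2
Op 2: write(P0, v2, 144). refcount(pp2)=2>1 -> COPY to pp3. 4 ppages; refcounts: pp0:2 pp1:2 pp2:1 pp3:1
Op 3: write(P1, v1, 109). refcount(pp1)=2>1 -> COPY to pp4. 5 ppages; refcounts: pp0:2 pp1:1 pp2:1 pp3:1 pp4:1
Op 4: read(P1, v0) -> 35. No state change.
Op 5: write(P1, v0, 158). refcount(pp0)=2>1 -> COPY to pp5. 6 ppages; refcounts: pp0:1 pp1:1 pp2:1 pp3:1 pp4:1 pp5:1

Answer: 6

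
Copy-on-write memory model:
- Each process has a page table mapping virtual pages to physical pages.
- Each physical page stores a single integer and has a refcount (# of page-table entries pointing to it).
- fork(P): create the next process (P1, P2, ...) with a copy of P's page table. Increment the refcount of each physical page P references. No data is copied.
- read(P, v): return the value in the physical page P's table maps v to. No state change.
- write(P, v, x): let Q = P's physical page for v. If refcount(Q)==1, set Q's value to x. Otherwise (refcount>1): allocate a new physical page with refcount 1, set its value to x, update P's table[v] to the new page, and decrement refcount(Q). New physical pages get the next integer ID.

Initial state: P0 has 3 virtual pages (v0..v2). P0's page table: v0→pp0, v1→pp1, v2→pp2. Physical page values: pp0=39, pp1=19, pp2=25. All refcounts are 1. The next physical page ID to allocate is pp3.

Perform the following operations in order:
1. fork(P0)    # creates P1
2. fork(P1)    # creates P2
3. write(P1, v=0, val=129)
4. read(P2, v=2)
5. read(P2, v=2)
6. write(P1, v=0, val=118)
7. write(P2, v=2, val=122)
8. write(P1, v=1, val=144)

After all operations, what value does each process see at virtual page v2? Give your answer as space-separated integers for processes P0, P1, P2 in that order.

Answer: 25 25 122

Derivation:
Op 1: fork(P0) -> P1. 3 ppages; refcounts: pp0:2 pp1:2 pp2:2
Op 2: fork(P1) -> P2. 3 ppages; refcounts: pp0:3 pp1:3 pp2:3
Op 3: write(P1, v0, 129). refcount(pp0)=3>1 -> COPY to pp3. 4 ppages; refcounts: pp0:2 pp1:3 pp2:3 pp3:1
Op 4: read(P2, v2) -> 25. No state change.
Op 5: read(P2, v2) -> 25. No state change.
Op 6: write(P1, v0, 118). refcount(pp3)=1 -> write in place. 4 ppages; refcounts: pp0:2 pp1:3 pp2:3 pp3:1
Op 7: write(P2, v2, 122). refcount(pp2)=3>1 -> COPY to pp4. 5 ppages; refcounts: pp0:2 pp1:3 pp2:2 pp3:1 pp4:1
Op 8: write(P1, v1, 144). refcount(pp1)=3>1 -> COPY to pp5. 6 ppages; refcounts: pp0:2 pp1:2 pp2:2 pp3:1 pp4:1 pp5:1
P0: v2 -> pp2 = 25
P1: v2 -> pp2 = 25
P2: v2 -> pp4 = 122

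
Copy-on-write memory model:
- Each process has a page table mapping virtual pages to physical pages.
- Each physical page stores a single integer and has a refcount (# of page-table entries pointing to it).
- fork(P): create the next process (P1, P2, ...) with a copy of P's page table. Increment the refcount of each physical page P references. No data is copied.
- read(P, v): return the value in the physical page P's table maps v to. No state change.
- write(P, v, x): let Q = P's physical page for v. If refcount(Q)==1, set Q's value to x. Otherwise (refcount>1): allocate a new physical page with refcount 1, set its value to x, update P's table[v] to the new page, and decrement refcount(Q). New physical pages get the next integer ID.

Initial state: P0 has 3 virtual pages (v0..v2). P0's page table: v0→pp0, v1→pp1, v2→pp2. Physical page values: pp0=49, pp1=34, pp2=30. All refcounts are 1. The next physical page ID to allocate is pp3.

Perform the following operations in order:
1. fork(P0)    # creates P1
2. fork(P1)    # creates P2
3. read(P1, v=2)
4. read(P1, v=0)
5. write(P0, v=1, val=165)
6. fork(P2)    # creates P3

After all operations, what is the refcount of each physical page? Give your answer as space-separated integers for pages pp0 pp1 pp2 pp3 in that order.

Answer: 4 3 4 1

Derivation:
Op 1: fork(P0) -> P1. 3 ppages; refcounts: pp0:2 pp1:2 pp2:2
Op 2: fork(P1) -> P2. 3 ppages; refcounts: pp0:3 pp1:3 pp2:3
Op 3: read(P1, v2) -> 30. No state change.
Op 4: read(P1, v0) -> 49. No state change.
Op 5: write(P0, v1, 165). refcount(pp1)=3>1 -> COPY to pp3. 4 ppages; refcounts: pp0:3 pp1:2 pp2:3 pp3:1
Op 6: fork(P2) -> P3. 4 ppages; refcounts: pp0:4 pp1:3 pp2:4 pp3:1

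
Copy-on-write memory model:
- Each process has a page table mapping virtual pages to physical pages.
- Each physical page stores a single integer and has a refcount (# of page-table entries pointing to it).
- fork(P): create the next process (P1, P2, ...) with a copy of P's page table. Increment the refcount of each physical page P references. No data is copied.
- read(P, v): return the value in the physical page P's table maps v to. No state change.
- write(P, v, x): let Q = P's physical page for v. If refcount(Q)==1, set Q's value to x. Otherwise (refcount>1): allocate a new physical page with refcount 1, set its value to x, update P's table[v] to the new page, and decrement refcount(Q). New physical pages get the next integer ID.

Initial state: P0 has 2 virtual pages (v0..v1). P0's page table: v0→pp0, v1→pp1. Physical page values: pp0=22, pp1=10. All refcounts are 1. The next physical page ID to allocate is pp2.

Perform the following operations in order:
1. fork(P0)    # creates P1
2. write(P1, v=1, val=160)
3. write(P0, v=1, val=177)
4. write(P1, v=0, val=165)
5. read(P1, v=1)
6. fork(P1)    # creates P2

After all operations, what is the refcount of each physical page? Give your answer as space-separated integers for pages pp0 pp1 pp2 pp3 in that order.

Op 1: fork(P0) -> P1. 2 ppages; refcounts: pp0:2 pp1:2
Op 2: write(P1, v1, 160). refcount(pp1)=2>1 -> COPY to pp2. 3 ppages; refcounts: pp0:2 pp1:1 pp2:1
Op 3: write(P0, v1, 177). refcount(pp1)=1 -> write in place. 3 ppages; refcounts: pp0:2 pp1:1 pp2:1
Op 4: write(P1, v0, 165). refcount(pp0)=2>1 -> COPY to pp3. 4 ppages; refcounts: pp0:1 pp1:1 pp2:1 pp3:1
Op 5: read(P1, v1) -> 160. No state change.
Op 6: fork(P1) -> P2. 4 ppages; refcounts: pp0:1 pp1:1 pp2:2 pp3:2

Answer: 1 1 2 2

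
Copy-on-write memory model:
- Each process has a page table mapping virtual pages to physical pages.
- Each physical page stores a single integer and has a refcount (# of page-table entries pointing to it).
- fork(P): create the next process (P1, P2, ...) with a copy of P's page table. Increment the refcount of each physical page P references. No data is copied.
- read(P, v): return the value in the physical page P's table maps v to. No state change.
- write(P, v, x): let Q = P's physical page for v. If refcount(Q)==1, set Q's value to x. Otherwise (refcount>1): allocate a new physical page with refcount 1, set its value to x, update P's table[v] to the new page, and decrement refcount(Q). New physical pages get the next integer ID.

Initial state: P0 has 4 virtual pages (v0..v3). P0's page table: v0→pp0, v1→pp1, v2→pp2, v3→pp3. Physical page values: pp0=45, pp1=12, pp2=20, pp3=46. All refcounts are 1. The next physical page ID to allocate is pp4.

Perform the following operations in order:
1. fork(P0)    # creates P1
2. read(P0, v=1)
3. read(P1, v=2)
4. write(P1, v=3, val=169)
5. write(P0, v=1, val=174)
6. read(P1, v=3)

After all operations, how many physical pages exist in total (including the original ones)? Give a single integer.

Answer: 6

Derivation:
Op 1: fork(P0) -> P1. 4 ppages; refcounts: pp0:2 pp1:2 pp2:2 pp3:2
Op 2: read(P0, v1) -> 12. No state change.
Op 3: read(P1, v2) -> 20. No state change.
Op 4: write(P1, v3, 169). refcount(pp3)=2>1 -> COPY to pp4. 5 ppages; refcounts: pp0:2 pp1:2 pp2:2 pp3:1 pp4:1
Op 5: write(P0, v1, 174). refcount(pp1)=2>1 -> COPY to pp5. 6 ppages; refcounts: pp0:2 pp1:1 pp2:2 pp3:1 pp4:1 pp5:1
Op 6: read(P1, v3) -> 169. No state change.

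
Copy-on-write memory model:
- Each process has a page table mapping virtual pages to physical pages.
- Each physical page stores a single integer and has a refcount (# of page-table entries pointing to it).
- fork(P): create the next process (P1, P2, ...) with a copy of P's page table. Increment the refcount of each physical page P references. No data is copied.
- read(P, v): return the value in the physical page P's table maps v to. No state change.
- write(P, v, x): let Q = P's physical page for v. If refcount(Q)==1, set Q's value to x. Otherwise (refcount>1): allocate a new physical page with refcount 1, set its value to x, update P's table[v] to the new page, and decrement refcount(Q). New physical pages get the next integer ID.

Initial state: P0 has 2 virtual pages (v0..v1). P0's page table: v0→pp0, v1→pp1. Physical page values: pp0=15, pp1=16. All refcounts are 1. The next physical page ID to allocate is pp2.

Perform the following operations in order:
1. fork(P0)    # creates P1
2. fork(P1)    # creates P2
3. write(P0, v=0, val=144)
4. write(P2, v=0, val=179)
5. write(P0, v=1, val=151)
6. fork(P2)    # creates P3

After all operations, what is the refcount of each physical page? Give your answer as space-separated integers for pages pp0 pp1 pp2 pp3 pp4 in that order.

Answer: 1 3 1 2 1

Derivation:
Op 1: fork(P0) -> P1. 2 ppages; refcounts: pp0:2 pp1:2
Op 2: fork(P1) -> P2. 2 ppages; refcounts: pp0:3 pp1:3
Op 3: write(P0, v0, 144). refcount(pp0)=3>1 -> COPY to pp2. 3 ppages; refcounts: pp0:2 pp1:3 pp2:1
Op 4: write(P2, v0, 179). refcount(pp0)=2>1 -> COPY to pp3. 4 ppages; refcounts: pp0:1 pp1:3 pp2:1 pp3:1
Op 5: write(P0, v1, 151). refcount(pp1)=3>1 -> COPY to pp4. 5 ppages; refcounts: pp0:1 pp1:2 pp2:1 pp3:1 pp4:1
Op 6: fork(P2) -> P3. 5 ppages; refcounts: pp0:1 pp1:3 pp2:1 pp3:2 pp4:1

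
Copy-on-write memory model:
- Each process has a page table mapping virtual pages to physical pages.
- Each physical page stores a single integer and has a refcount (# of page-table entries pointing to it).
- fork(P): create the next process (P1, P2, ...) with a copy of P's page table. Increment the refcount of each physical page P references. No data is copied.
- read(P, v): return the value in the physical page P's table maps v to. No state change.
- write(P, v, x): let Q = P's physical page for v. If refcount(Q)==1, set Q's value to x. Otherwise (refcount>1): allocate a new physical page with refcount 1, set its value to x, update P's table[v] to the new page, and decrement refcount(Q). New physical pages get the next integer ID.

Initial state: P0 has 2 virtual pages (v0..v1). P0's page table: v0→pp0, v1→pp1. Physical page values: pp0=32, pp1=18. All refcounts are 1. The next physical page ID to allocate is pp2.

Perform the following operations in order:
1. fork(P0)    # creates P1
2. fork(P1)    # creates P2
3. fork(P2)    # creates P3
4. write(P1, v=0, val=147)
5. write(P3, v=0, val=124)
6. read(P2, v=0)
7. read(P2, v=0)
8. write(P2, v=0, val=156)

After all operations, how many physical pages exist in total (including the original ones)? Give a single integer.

Answer: 5

Derivation:
Op 1: fork(P0) -> P1. 2 ppages; refcounts: pp0:2 pp1:2
Op 2: fork(P1) -> P2. 2 ppages; refcounts: pp0:3 pp1:3
Op 3: fork(P2) -> P3. 2 ppages; refcounts: pp0:4 pp1:4
Op 4: write(P1, v0, 147). refcount(pp0)=4>1 -> COPY to pp2. 3 ppages; refcounts: pp0:3 pp1:4 pp2:1
Op 5: write(P3, v0, 124). refcount(pp0)=3>1 -> COPY to pp3. 4 ppages; refcounts: pp0:2 pp1:4 pp2:1 pp3:1
Op 6: read(P2, v0) -> 32. No state change.
Op 7: read(P2, v0) -> 32. No state change.
Op 8: write(P2, v0, 156). refcount(pp0)=2>1 -> COPY to pp4. 5 ppages; refcounts: pp0:1 pp1:4 pp2:1 pp3:1 pp4:1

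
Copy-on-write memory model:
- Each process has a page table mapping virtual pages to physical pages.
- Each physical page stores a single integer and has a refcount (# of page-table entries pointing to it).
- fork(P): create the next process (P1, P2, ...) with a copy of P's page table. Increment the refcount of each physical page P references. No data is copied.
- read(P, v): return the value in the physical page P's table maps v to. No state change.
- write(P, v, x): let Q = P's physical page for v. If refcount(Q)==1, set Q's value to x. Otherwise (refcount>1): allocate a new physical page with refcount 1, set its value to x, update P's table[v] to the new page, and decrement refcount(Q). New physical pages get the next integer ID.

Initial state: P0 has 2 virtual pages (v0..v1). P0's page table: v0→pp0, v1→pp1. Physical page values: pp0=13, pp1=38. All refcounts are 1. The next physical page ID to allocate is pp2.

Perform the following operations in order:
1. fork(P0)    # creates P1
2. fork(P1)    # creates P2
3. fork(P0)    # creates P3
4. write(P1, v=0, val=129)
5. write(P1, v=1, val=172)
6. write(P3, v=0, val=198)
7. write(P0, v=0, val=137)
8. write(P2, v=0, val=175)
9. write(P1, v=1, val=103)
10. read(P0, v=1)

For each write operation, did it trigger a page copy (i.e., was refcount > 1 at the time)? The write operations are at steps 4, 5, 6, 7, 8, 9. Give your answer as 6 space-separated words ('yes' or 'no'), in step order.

Op 1: fork(P0) -> P1. 2 ppages; refcounts: pp0:2 pp1:2
Op 2: fork(P1) -> P2. 2 ppages; refcounts: pp0:3 pp1:3
Op 3: fork(P0) -> P3. 2 ppages; refcounts: pp0:4 pp1:4
Op 4: write(P1, v0, 129). refcount(pp0)=4>1 -> COPY to pp2. 3 ppages; refcounts: pp0:3 pp1:4 pp2:1
Op 5: write(P1, v1, 172). refcount(pp1)=4>1 -> COPY to pp3. 4 ppages; refcounts: pp0:3 pp1:3 pp2:1 pp3:1
Op 6: write(P3, v0, 198). refcount(pp0)=3>1 -> COPY to pp4. 5 ppages; refcounts: pp0:2 pp1:3 pp2:1 pp3:1 pp4:1
Op 7: write(P0, v0, 137). refcount(pp0)=2>1 -> COPY to pp5. 6 ppages; refcounts: pp0:1 pp1:3 pp2:1 pp3:1 pp4:1 pp5:1
Op 8: write(P2, v0, 175). refcount(pp0)=1 -> write in place. 6 ppages; refcounts: pp0:1 pp1:3 pp2:1 pp3:1 pp4:1 pp5:1
Op 9: write(P1, v1, 103). refcount(pp3)=1 -> write in place. 6 ppages; refcounts: pp0:1 pp1:3 pp2:1 pp3:1 pp4:1 pp5:1
Op 10: read(P0, v1) -> 38. No state change.

yes yes yes yes no no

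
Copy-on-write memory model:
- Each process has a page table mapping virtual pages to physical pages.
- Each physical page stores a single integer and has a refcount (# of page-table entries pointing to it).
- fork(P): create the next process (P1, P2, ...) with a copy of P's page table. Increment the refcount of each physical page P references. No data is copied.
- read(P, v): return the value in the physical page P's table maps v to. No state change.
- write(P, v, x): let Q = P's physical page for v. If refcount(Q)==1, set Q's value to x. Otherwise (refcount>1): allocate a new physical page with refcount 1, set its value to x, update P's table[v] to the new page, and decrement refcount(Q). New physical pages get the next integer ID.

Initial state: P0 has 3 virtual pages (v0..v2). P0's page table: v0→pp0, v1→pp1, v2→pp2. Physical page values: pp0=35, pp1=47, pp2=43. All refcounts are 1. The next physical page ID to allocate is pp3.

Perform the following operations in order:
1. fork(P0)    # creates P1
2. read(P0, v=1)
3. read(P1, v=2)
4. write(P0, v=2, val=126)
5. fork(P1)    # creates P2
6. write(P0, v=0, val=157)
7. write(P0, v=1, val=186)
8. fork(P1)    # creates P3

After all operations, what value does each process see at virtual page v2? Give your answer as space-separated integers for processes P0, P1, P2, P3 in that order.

Op 1: fork(P0) -> P1. 3 ppages; refcounts: pp0:2 pp1:2 pp2:2
Op 2: read(P0, v1) -> 47. No state change.
Op 3: read(P1, v2) -> 43. No state change.
Op 4: write(P0, v2, 126). refcount(pp2)=2>1 -> COPY to pp3. 4 ppages; refcounts: pp0:2 pp1:2 pp2:1 pp3:1
Op 5: fork(P1) -> P2. 4 ppages; refcounts: pp0:3 pp1:3 pp2:2 pp3:1
Op 6: write(P0, v0, 157). refcount(pp0)=3>1 -> COPY to pp4. 5 ppages; refcounts: pp0:2 pp1:3 pp2:2 pp3:1 pp4:1
Op 7: write(P0, v1, 186). refcount(pp1)=3>1 -> COPY to pp5. 6 ppages; refcounts: pp0:2 pp1:2 pp2:2 pp3:1 pp4:1 pp5:1
Op 8: fork(P1) -> P3. 6 ppages; refcounts: pp0:3 pp1:3 pp2:3 pp3:1 pp4:1 pp5:1
P0: v2 -> pp3 = 126
P1: v2 -> pp2 = 43
P2: v2 -> pp2 = 43
P3: v2 -> pp2 = 43

Answer: 126 43 43 43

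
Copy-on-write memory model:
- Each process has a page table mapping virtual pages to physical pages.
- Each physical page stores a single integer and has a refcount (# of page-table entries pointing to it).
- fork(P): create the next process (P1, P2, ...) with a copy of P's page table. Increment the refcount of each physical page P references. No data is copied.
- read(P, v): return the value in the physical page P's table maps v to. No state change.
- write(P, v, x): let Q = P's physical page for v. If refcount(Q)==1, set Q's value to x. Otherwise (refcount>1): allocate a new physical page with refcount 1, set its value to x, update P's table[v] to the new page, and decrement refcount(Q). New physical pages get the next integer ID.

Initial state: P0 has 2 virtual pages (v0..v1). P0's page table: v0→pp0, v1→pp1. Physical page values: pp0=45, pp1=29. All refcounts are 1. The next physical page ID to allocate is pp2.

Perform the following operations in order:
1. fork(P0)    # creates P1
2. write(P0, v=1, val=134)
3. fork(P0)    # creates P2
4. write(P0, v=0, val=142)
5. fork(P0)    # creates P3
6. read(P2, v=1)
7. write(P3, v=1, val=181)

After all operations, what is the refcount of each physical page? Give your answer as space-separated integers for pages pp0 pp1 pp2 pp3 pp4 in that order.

Op 1: fork(P0) -> P1. 2 ppages; refcounts: pp0:2 pp1:2
Op 2: write(P0, v1, 134). refcount(pp1)=2>1 -> COPY to pp2. 3 ppages; refcounts: pp0:2 pp1:1 pp2:1
Op 3: fork(P0) -> P2. 3 ppages; refcounts: pp0:3 pp1:1 pp2:2
Op 4: write(P0, v0, 142). refcount(pp0)=3>1 -> COPY to pp3. 4 ppages; refcounts: pp0:2 pp1:1 pp2:2 pp3:1
Op 5: fork(P0) -> P3. 4 ppages; refcounts: pp0:2 pp1:1 pp2:3 pp3:2
Op 6: read(P2, v1) -> 134. No state change.
Op 7: write(P3, v1, 181). refcount(pp2)=3>1 -> COPY to pp4. 5 ppages; refcounts: pp0:2 pp1:1 pp2:2 pp3:2 pp4:1

Answer: 2 1 2 2 1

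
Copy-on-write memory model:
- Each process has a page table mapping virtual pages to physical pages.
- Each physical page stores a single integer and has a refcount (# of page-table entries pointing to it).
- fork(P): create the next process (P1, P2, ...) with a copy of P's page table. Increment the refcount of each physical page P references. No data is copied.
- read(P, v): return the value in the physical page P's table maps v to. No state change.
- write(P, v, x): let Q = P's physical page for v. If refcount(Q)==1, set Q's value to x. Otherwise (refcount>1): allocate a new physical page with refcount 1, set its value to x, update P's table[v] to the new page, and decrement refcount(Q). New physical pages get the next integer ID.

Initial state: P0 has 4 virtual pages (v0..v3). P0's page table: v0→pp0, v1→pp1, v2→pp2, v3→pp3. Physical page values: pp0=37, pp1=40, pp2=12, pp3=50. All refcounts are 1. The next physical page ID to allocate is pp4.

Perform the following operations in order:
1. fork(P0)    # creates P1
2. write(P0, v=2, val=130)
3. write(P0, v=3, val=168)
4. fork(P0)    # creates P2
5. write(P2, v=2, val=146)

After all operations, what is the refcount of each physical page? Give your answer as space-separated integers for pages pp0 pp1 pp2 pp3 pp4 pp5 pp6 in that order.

Op 1: fork(P0) -> P1. 4 ppages; refcounts: pp0:2 pp1:2 pp2:2 pp3:2
Op 2: write(P0, v2, 130). refcount(pp2)=2>1 -> COPY to pp4. 5 ppages; refcounts: pp0:2 pp1:2 pp2:1 pp3:2 pp4:1
Op 3: write(P0, v3, 168). refcount(pp3)=2>1 -> COPY to pp5. 6 ppages; refcounts: pp0:2 pp1:2 pp2:1 pp3:1 pp4:1 pp5:1
Op 4: fork(P0) -> P2. 6 ppages; refcounts: pp0:3 pp1:3 pp2:1 pp3:1 pp4:2 pp5:2
Op 5: write(P2, v2, 146). refcount(pp4)=2>1 -> COPY to pp6. 7 ppages; refcounts: pp0:3 pp1:3 pp2:1 pp3:1 pp4:1 pp5:2 pp6:1

Answer: 3 3 1 1 1 2 1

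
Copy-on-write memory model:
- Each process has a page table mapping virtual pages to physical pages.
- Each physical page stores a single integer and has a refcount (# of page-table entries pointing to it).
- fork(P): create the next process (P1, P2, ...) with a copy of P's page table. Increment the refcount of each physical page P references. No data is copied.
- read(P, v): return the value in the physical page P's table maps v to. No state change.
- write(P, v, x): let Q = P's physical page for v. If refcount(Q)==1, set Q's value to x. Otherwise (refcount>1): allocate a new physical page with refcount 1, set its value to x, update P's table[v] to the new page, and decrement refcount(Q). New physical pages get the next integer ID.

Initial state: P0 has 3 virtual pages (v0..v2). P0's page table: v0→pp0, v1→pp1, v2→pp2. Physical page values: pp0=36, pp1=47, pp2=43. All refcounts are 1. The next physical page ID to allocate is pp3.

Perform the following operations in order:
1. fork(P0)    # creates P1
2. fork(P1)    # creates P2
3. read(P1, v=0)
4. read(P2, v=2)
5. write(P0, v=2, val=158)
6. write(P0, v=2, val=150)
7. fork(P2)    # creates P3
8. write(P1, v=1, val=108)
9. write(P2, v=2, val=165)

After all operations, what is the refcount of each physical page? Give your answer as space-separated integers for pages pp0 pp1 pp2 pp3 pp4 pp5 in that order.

Answer: 4 3 2 1 1 1

Derivation:
Op 1: fork(P0) -> P1. 3 ppages; refcounts: pp0:2 pp1:2 pp2:2
Op 2: fork(P1) -> P2. 3 ppages; refcounts: pp0:3 pp1:3 pp2:3
Op 3: read(P1, v0) -> 36. No state change.
Op 4: read(P2, v2) -> 43. No state change.
Op 5: write(P0, v2, 158). refcount(pp2)=3>1 -> COPY to pp3. 4 ppages; refcounts: pp0:3 pp1:3 pp2:2 pp3:1
Op 6: write(P0, v2, 150). refcount(pp3)=1 -> write in place. 4 ppages; refcounts: pp0:3 pp1:3 pp2:2 pp3:1
Op 7: fork(P2) -> P3. 4 ppages; refcounts: pp0:4 pp1:4 pp2:3 pp3:1
Op 8: write(P1, v1, 108). refcount(pp1)=4>1 -> COPY to pp4. 5 ppages; refcounts: pp0:4 pp1:3 pp2:3 pp3:1 pp4:1
Op 9: write(P2, v2, 165). refcount(pp2)=3>1 -> COPY to pp5. 6 ppages; refcounts: pp0:4 pp1:3 pp2:2 pp3:1 pp4:1 pp5:1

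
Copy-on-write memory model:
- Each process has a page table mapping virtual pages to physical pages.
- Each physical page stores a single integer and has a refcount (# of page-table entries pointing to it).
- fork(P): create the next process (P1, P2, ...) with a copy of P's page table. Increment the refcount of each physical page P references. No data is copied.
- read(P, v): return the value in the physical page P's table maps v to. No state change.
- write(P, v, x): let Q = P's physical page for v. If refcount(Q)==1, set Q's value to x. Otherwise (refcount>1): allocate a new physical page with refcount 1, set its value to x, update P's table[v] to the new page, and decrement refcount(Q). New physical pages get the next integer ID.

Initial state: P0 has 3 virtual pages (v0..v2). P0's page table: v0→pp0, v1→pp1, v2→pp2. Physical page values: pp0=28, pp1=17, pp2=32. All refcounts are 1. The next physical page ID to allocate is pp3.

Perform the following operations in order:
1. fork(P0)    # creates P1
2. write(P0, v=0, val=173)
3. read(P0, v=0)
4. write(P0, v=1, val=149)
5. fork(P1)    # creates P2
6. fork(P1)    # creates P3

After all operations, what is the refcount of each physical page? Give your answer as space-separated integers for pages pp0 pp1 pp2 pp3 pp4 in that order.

Answer: 3 3 4 1 1

Derivation:
Op 1: fork(P0) -> P1. 3 ppages; refcounts: pp0:2 pp1:2 pp2:2
Op 2: write(P0, v0, 173). refcount(pp0)=2>1 -> COPY to pp3. 4 ppages; refcounts: pp0:1 pp1:2 pp2:2 pp3:1
Op 3: read(P0, v0) -> 173. No state change.
Op 4: write(P0, v1, 149). refcount(pp1)=2>1 -> COPY to pp4. 5 ppages; refcounts: pp0:1 pp1:1 pp2:2 pp3:1 pp4:1
Op 5: fork(P1) -> P2. 5 ppages; refcounts: pp0:2 pp1:2 pp2:3 pp3:1 pp4:1
Op 6: fork(P1) -> P3. 5 ppages; refcounts: pp0:3 pp1:3 pp2:4 pp3:1 pp4:1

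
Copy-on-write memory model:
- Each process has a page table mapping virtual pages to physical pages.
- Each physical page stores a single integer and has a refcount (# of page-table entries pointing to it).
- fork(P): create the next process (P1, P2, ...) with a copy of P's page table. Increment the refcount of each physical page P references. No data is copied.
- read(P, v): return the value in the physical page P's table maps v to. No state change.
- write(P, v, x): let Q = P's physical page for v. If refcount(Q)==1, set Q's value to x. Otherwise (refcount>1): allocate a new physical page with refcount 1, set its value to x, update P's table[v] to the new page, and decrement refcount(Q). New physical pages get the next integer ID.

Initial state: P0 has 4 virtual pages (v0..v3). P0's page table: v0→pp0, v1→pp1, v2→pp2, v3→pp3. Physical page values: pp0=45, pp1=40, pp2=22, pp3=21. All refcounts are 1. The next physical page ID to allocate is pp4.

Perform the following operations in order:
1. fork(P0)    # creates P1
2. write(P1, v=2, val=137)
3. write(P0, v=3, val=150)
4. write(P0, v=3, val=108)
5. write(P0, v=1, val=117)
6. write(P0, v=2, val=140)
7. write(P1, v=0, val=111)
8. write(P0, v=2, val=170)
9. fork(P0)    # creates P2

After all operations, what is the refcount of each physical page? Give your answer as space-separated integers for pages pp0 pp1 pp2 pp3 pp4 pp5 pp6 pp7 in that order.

Answer: 2 1 2 1 1 2 2 1

Derivation:
Op 1: fork(P0) -> P1. 4 ppages; refcounts: pp0:2 pp1:2 pp2:2 pp3:2
Op 2: write(P1, v2, 137). refcount(pp2)=2>1 -> COPY to pp4. 5 ppages; refcounts: pp0:2 pp1:2 pp2:1 pp3:2 pp4:1
Op 3: write(P0, v3, 150). refcount(pp3)=2>1 -> COPY to pp5. 6 ppages; refcounts: pp0:2 pp1:2 pp2:1 pp3:1 pp4:1 pp5:1
Op 4: write(P0, v3, 108). refcount(pp5)=1 -> write in place. 6 ppages; refcounts: pp0:2 pp1:2 pp2:1 pp3:1 pp4:1 pp5:1
Op 5: write(P0, v1, 117). refcount(pp1)=2>1 -> COPY to pp6. 7 ppages; refcounts: pp0:2 pp1:1 pp2:1 pp3:1 pp4:1 pp5:1 pp6:1
Op 6: write(P0, v2, 140). refcount(pp2)=1 -> write in place. 7 ppages; refcounts: pp0:2 pp1:1 pp2:1 pp3:1 pp4:1 pp5:1 pp6:1
Op 7: write(P1, v0, 111). refcount(pp0)=2>1 -> COPY to pp7. 8 ppages; refcounts: pp0:1 pp1:1 pp2:1 pp3:1 pp4:1 pp5:1 pp6:1 pp7:1
Op 8: write(P0, v2, 170). refcount(pp2)=1 -> write in place. 8 ppages; refcounts: pp0:1 pp1:1 pp2:1 pp3:1 pp4:1 pp5:1 pp6:1 pp7:1
Op 9: fork(P0) -> P2. 8 ppages; refcounts: pp0:2 pp1:1 pp2:2 pp3:1 pp4:1 pp5:2 pp6:2 pp7:1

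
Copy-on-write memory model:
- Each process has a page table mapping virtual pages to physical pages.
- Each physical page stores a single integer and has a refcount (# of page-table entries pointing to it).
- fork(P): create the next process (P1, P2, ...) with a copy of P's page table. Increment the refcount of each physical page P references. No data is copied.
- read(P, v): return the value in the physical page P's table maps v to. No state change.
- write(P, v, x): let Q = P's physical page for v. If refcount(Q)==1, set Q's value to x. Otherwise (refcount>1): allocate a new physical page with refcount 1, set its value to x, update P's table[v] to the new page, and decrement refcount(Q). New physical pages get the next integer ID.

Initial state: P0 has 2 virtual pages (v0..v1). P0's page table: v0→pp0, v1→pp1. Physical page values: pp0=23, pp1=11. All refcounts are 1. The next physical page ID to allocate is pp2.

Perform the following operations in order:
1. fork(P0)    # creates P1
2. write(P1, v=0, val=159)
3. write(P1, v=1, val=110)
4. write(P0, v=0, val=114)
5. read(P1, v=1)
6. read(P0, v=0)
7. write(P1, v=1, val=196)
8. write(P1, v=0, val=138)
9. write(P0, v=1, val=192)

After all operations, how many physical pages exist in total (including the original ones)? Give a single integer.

Op 1: fork(P0) -> P1. 2 ppages; refcounts: pp0:2 pp1:2
Op 2: write(P1, v0, 159). refcount(pp0)=2>1 -> COPY to pp2. 3 ppages; refcounts: pp0:1 pp1:2 pp2:1
Op 3: write(P1, v1, 110). refcount(pp1)=2>1 -> COPY to pp3. 4 ppages; refcounts: pp0:1 pp1:1 pp2:1 pp3:1
Op 4: write(P0, v0, 114). refcount(pp0)=1 -> write in place. 4 ppages; refcounts: pp0:1 pp1:1 pp2:1 pp3:1
Op 5: read(P1, v1) -> 110. No state change.
Op 6: read(P0, v0) -> 114. No state change.
Op 7: write(P1, v1, 196). refcount(pp3)=1 -> write in place. 4 ppages; refcounts: pp0:1 pp1:1 pp2:1 pp3:1
Op 8: write(P1, v0, 138). refcount(pp2)=1 -> write in place. 4 ppages; refcounts: pp0:1 pp1:1 pp2:1 pp3:1
Op 9: write(P0, v1, 192). refcount(pp1)=1 -> write in place. 4 ppages; refcounts: pp0:1 pp1:1 pp2:1 pp3:1

Answer: 4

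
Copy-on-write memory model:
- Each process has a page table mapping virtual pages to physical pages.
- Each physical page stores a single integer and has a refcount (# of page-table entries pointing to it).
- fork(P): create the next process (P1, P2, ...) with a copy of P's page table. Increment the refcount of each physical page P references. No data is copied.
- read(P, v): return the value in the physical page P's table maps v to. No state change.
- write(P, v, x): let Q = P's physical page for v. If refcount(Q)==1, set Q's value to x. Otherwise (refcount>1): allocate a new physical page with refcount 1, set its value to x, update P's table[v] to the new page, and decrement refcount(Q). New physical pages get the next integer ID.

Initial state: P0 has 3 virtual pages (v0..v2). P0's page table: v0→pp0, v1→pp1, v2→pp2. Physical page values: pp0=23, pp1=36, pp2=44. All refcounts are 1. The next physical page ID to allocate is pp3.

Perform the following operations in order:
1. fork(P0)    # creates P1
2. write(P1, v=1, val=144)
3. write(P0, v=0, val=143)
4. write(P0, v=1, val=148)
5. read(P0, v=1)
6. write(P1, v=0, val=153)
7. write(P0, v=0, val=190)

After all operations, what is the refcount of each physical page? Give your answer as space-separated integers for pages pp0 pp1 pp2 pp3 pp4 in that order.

Answer: 1 1 2 1 1

Derivation:
Op 1: fork(P0) -> P1. 3 ppages; refcounts: pp0:2 pp1:2 pp2:2
Op 2: write(P1, v1, 144). refcount(pp1)=2>1 -> COPY to pp3. 4 ppages; refcounts: pp0:2 pp1:1 pp2:2 pp3:1
Op 3: write(P0, v0, 143). refcount(pp0)=2>1 -> COPY to pp4. 5 ppages; refcounts: pp0:1 pp1:1 pp2:2 pp3:1 pp4:1
Op 4: write(P0, v1, 148). refcount(pp1)=1 -> write in place. 5 ppages; refcounts: pp0:1 pp1:1 pp2:2 pp3:1 pp4:1
Op 5: read(P0, v1) -> 148. No state change.
Op 6: write(P1, v0, 153). refcount(pp0)=1 -> write in place. 5 ppages; refcounts: pp0:1 pp1:1 pp2:2 pp3:1 pp4:1
Op 7: write(P0, v0, 190). refcount(pp4)=1 -> write in place. 5 ppages; refcounts: pp0:1 pp1:1 pp2:2 pp3:1 pp4:1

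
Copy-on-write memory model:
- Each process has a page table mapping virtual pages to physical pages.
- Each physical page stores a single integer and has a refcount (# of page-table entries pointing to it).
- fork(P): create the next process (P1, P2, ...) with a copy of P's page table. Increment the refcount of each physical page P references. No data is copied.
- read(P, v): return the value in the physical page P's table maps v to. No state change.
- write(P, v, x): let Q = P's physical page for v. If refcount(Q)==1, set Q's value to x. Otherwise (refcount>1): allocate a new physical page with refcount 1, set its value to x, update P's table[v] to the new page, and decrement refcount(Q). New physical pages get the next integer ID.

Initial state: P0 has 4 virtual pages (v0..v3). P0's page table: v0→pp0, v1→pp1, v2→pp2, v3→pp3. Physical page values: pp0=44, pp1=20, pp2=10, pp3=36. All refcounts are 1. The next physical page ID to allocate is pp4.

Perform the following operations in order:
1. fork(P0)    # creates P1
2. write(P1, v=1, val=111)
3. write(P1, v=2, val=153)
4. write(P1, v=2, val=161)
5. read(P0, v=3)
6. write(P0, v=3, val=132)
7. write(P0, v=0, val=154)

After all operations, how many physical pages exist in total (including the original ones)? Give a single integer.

Answer: 8

Derivation:
Op 1: fork(P0) -> P1. 4 ppages; refcounts: pp0:2 pp1:2 pp2:2 pp3:2
Op 2: write(P1, v1, 111). refcount(pp1)=2>1 -> COPY to pp4. 5 ppages; refcounts: pp0:2 pp1:1 pp2:2 pp3:2 pp4:1
Op 3: write(P1, v2, 153). refcount(pp2)=2>1 -> COPY to pp5. 6 ppages; refcounts: pp0:2 pp1:1 pp2:1 pp3:2 pp4:1 pp5:1
Op 4: write(P1, v2, 161). refcount(pp5)=1 -> write in place. 6 ppages; refcounts: pp0:2 pp1:1 pp2:1 pp3:2 pp4:1 pp5:1
Op 5: read(P0, v3) -> 36. No state change.
Op 6: write(P0, v3, 132). refcount(pp3)=2>1 -> COPY to pp6. 7 ppages; refcounts: pp0:2 pp1:1 pp2:1 pp3:1 pp4:1 pp5:1 pp6:1
Op 7: write(P0, v0, 154). refcount(pp0)=2>1 -> COPY to pp7. 8 ppages; refcounts: pp0:1 pp1:1 pp2:1 pp3:1 pp4:1 pp5:1 pp6:1 pp7:1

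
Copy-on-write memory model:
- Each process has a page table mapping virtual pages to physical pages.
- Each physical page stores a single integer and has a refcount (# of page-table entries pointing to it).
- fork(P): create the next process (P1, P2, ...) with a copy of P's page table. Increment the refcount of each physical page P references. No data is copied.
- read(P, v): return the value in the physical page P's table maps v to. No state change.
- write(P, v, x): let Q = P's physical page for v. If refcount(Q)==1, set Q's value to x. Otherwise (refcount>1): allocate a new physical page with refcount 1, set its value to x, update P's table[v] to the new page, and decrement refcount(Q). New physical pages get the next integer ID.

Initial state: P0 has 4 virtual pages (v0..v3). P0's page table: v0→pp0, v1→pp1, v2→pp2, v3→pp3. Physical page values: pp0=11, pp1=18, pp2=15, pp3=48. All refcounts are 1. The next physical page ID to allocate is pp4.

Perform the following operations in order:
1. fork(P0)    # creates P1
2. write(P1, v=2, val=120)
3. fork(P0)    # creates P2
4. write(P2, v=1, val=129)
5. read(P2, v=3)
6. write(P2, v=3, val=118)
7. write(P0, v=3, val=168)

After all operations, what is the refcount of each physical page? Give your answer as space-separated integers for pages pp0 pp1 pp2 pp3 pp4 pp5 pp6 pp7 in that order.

Op 1: fork(P0) -> P1. 4 ppages; refcounts: pp0:2 pp1:2 pp2:2 pp3:2
Op 2: write(P1, v2, 120). refcount(pp2)=2>1 -> COPY to pp4. 5 ppages; refcounts: pp0:2 pp1:2 pp2:1 pp3:2 pp4:1
Op 3: fork(P0) -> P2. 5 ppages; refcounts: pp0:3 pp1:3 pp2:2 pp3:3 pp4:1
Op 4: write(P2, v1, 129). refcount(pp1)=3>1 -> COPY to pp5. 6 ppages; refcounts: pp0:3 pp1:2 pp2:2 pp3:3 pp4:1 pp5:1
Op 5: read(P2, v3) -> 48. No state change.
Op 6: write(P2, v3, 118). refcount(pp3)=3>1 -> COPY to pp6. 7 ppages; refcounts: pp0:3 pp1:2 pp2:2 pp3:2 pp4:1 pp5:1 pp6:1
Op 7: write(P0, v3, 168). refcount(pp3)=2>1 -> COPY to pp7. 8 ppages; refcounts: pp0:3 pp1:2 pp2:2 pp3:1 pp4:1 pp5:1 pp6:1 pp7:1

Answer: 3 2 2 1 1 1 1 1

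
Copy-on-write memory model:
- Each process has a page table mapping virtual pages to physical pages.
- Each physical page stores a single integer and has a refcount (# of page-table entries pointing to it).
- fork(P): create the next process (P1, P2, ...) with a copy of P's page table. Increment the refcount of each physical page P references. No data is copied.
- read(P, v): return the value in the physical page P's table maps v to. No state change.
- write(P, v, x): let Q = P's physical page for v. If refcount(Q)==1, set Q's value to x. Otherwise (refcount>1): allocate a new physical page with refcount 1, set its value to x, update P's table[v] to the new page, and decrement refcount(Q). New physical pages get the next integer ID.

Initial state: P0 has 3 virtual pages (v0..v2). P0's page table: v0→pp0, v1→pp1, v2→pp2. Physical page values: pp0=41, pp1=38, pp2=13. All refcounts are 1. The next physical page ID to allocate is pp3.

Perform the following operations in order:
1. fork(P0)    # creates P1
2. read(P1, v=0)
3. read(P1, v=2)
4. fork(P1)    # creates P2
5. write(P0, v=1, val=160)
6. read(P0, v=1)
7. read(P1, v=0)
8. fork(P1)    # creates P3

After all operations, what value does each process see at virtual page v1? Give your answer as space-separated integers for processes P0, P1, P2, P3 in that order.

Op 1: fork(P0) -> P1. 3 ppages; refcounts: pp0:2 pp1:2 pp2:2
Op 2: read(P1, v0) -> 41. No state change.
Op 3: read(P1, v2) -> 13. No state change.
Op 4: fork(P1) -> P2. 3 ppages; refcounts: pp0:3 pp1:3 pp2:3
Op 5: write(P0, v1, 160). refcount(pp1)=3>1 -> COPY to pp3. 4 ppages; refcounts: pp0:3 pp1:2 pp2:3 pp3:1
Op 6: read(P0, v1) -> 160. No state change.
Op 7: read(P1, v0) -> 41. No state change.
Op 8: fork(P1) -> P3. 4 ppages; refcounts: pp0:4 pp1:3 pp2:4 pp3:1
P0: v1 -> pp3 = 160
P1: v1 -> pp1 = 38
P2: v1 -> pp1 = 38
P3: v1 -> pp1 = 38

Answer: 160 38 38 38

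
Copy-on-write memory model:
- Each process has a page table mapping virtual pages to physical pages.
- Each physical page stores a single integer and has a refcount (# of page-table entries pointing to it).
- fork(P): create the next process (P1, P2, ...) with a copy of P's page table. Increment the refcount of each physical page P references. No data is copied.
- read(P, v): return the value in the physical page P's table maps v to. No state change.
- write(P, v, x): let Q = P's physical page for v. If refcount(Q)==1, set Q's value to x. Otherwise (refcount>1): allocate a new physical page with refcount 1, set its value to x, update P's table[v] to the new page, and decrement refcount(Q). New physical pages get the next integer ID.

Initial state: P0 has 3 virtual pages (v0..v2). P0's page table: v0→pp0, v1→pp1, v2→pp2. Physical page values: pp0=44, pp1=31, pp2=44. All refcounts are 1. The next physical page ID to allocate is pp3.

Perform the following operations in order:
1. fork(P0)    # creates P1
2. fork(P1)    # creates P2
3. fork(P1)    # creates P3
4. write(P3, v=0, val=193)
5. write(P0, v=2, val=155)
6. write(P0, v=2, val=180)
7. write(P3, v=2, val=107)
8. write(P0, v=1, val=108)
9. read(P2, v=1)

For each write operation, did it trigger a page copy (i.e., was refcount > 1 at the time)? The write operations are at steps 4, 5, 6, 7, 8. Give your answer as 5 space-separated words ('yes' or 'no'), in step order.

Op 1: fork(P0) -> P1. 3 ppages; refcounts: pp0:2 pp1:2 pp2:2
Op 2: fork(P1) -> P2. 3 ppages; refcounts: pp0:3 pp1:3 pp2:3
Op 3: fork(P1) -> P3. 3 ppages; refcounts: pp0:4 pp1:4 pp2:4
Op 4: write(P3, v0, 193). refcount(pp0)=4>1 -> COPY to pp3. 4 ppages; refcounts: pp0:3 pp1:4 pp2:4 pp3:1
Op 5: write(P0, v2, 155). refcount(pp2)=4>1 -> COPY to pp4. 5 ppages; refcounts: pp0:3 pp1:4 pp2:3 pp3:1 pp4:1
Op 6: write(P0, v2, 180). refcount(pp4)=1 -> write in place. 5 ppages; refcounts: pp0:3 pp1:4 pp2:3 pp3:1 pp4:1
Op 7: write(P3, v2, 107). refcount(pp2)=3>1 -> COPY to pp5. 6 ppages; refcounts: pp0:3 pp1:4 pp2:2 pp3:1 pp4:1 pp5:1
Op 8: write(P0, v1, 108). refcount(pp1)=4>1 -> COPY to pp6. 7 ppages; refcounts: pp0:3 pp1:3 pp2:2 pp3:1 pp4:1 pp5:1 pp6:1
Op 9: read(P2, v1) -> 31. No state change.

yes yes no yes yes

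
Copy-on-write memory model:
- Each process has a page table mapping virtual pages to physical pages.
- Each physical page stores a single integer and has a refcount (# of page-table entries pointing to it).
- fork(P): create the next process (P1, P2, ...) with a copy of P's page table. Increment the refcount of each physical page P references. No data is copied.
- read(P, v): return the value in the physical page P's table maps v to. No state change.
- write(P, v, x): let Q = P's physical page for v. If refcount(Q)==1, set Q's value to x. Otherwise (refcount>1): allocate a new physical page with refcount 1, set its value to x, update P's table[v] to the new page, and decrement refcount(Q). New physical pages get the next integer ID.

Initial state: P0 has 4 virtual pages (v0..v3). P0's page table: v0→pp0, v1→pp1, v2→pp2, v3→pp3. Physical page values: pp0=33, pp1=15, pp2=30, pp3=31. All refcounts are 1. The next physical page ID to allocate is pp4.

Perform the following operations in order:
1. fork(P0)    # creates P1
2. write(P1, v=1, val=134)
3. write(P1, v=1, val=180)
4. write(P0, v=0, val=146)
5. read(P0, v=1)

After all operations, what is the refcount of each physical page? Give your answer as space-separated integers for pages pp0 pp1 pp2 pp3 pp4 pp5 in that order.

Op 1: fork(P0) -> P1. 4 ppages; refcounts: pp0:2 pp1:2 pp2:2 pp3:2
Op 2: write(P1, v1, 134). refcount(pp1)=2>1 -> COPY to pp4. 5 ppages; refcounts: pp0:2 pp1:1 pp2:2 pp3:2 pp4:1
Op 3: write(P1, v1, 180). refcount(pp4)=1 -> write in place. 5 ppages; refcounts: pp0:2 pp1:1 pp2:2 pp3:2 pp4:1
Op 4: write(P0, v0, 146). refcount(pp0)=2>1 -> COPY to pp5. 6 ppages; refcounts: pp0:1 pp1:1 pp2:2 pp3:2 pp4:1 pp5:1
Op 5: read(P0, v1) -> 15. No state change.

Answer: 1 1 2 2 1 1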